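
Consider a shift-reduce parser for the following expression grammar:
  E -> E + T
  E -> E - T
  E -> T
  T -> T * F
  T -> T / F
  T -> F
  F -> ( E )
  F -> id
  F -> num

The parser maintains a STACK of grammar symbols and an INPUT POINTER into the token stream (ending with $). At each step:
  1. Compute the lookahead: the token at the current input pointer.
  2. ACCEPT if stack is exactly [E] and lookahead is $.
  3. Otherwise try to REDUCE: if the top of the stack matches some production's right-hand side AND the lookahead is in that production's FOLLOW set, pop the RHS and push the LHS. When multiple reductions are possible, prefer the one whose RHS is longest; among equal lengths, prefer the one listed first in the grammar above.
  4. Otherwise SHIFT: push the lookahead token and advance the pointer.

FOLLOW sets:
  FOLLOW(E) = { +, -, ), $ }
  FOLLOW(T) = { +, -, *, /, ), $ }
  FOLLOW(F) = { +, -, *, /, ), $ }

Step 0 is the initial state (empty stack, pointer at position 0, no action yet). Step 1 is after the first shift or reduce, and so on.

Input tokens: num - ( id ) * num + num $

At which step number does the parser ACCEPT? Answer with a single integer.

Answer: 24

Derivation:
Step 1: shift num. Stack=[num] ptr=1 lookahead=- remaining=[- ( id ) * num + num $]
Step 2: reduce F->num. Stack=[F] ptr=1 lookahead=- remaining=[- ( id ) * num + num $]
Step 3: reduce T->F. Stack=[T] ptr=1 lookahead=- remaining=[- ( id ) * num + num $]
Step 4: reduce E->T. Stack=[E] ptr=1 lookahead=- remaining=[- ( id ) * num + num $]
Step 5: shift -. Stack=[E -] ptr=2 lookahead=( remaining=[( id ) * num + num $]
Step 6: shift (. Stack=[E - (] ptr=3 lookahead=id remaining=[id ) * num + num $]
Step 7: shift id. Stack=[E - ( id] ptr=4 lookahead=) remaining=[) * num + num $]
Step 8: reduce F->id. Stack=[E - ( F] ptr=4 lookahead=) remaining=[) * num + num $]
Step 9: reduce T->F. Stack=[E - ( T] ptr=4 lookahead=) remaining=[) * num + num $]
Step 10: reduce E->T. Stack=[E - ( E] ptr=4 lookahead=) remaining=[) * num + num $]
Step 11: shift ). Stack=[E - ( E )] ptr=5 lookahead=* remaining=[* num + num $]
Step 12: reduce F->( E ). Stack=[E - F] ptr=5 lookahead=* remaining=[* num + num $]
Step 13: reduce T->F. Stack=[E - T] ptr=5 lookahead=* remaining=[* num + num $]
Step 14: shift *. Stack=[E - T *] ptr=6 lookahead=num remaining=[num + num $]
Step 15: shift num. Stack=[E - T * num] ptr=7 lookahead=+ remaining=[+ num $]
Step 16: reduce F->num. Stack=[E - T * F] ptr=7 lookahead=+ remaining=[+ num $]
Step 17: reduce T->T * F. Stack=[E - T] ptr=7 lookahead=+ remaining=[+ num $]
Step 18: reduce E->E - T. Stack=[E] ptr=7 lookahead=+ remaining=[+ num $]
Step 19: shift +. Stack=[E +] ptr=8 lookahead=num remaining=[num $]
Step 20: shift num. Stack=[E + num] ptr=9 lookahead=$ remaining=[$]
Step 21: reduce F->num. Stack=[E + F] ptr=9 lookahead=$ remaining=[$]
Step 22: reduce T->F. Stack=[E + T] ptr=9 lookahead=$ remaining=[$]
Step 23: reduce E->E + T. Stack=[E] ptr=9 lookahead=$ remaining=[$]
Step 24: accept. Stack=[E] ptr=9 lookahead=$ remaining=[$]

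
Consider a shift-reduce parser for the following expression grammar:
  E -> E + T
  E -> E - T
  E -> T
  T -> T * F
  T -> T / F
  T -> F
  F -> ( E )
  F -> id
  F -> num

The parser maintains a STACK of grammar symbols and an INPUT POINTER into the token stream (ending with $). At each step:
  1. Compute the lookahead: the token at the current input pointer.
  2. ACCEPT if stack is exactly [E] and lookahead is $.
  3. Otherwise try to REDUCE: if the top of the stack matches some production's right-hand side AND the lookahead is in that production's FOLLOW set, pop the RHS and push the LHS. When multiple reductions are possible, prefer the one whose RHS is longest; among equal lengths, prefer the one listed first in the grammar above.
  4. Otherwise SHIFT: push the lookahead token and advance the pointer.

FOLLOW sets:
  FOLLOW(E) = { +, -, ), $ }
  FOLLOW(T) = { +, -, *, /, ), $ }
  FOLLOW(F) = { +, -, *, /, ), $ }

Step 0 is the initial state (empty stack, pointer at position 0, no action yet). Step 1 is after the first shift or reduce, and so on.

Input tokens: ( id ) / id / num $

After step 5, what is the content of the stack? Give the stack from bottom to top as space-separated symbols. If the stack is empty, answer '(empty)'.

Answer: ( E

Derivation:
Step 1: shift (. Stack=[(] ptr=1 lookahead=id remaining=[id ) / id / num $]
Step 2: shift id. Stack=[( id] ptr=2 lookahead=) remaining=[) / id / num $]
Step 3: reduce F->id. Stack=[( F] ptr=2 lookahead=) remaining=[) / id / num $]
Step 4: reduce T->F. Stack=[( T] ptr=2 lookahead=) remaining=[) / id / num $]
Step 5: reduce E->T. Stack=[( E] ptr=2 lookahead=) remaining=[) / id / num $]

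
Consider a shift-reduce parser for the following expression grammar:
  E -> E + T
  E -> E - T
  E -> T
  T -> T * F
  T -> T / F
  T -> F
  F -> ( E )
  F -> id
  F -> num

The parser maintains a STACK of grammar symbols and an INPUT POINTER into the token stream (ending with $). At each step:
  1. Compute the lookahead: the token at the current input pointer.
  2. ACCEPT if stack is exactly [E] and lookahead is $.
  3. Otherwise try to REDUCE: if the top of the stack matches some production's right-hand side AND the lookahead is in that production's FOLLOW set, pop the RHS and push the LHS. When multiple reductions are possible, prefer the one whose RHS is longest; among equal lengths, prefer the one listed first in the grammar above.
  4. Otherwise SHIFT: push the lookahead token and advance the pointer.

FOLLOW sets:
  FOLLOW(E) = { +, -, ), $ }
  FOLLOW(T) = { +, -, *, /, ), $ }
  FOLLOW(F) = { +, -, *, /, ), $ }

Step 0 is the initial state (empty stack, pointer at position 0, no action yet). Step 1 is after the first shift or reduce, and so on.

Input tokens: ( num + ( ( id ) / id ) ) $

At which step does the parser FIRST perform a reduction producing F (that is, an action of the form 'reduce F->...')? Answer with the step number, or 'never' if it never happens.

Step 1: shift (. Stack=[(] ptr=1 lookahead=num remaining=[num + ( ( id ) / id ) ) $]
Step 2: shift num. Stack=[( num] ptr=2 lookahead=+ remaining=[+ ( ( id ) / id ) ) $]
Step 3: reduce F->num. Stack=[( F] ptr=2 lookahead=+ remaining=[+ ( ( id ) / id ) ) $]

Answer: 3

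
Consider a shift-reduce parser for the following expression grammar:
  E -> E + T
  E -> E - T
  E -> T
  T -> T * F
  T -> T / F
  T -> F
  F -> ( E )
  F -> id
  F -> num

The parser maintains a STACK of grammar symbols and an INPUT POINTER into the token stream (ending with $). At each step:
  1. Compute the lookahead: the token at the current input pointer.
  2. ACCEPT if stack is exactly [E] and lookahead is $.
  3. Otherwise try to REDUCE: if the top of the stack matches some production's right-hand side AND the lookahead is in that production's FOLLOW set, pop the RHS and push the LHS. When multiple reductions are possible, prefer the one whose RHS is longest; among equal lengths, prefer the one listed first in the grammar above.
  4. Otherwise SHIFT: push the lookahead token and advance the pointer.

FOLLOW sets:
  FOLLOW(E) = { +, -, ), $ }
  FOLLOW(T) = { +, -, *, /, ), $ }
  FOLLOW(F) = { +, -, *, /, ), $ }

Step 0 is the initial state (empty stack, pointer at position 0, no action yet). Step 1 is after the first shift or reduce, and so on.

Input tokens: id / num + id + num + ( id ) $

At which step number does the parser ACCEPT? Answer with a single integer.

Step 1: shift id. Stack=[id] ptr=1 lookahead=/ remaining=[/ num + id + num + ( id ) $]
Step 2: reduce F->id. Stack=[F] ptr=1 lookahead=/ remaining=[/ num + id + num + ( id ) $]
Step 3: reduce T->F. Stack=[T] ptr=1 lookahead=/ remaining=[/ num + id + num + ( id ) $]
Step 4: shift /. Stack=[T /] ptr=2 lookahead=num remaining=[num + id + num + ( id ) $]
Step 5: shift num. Stack=[T / num] ptr=3 lookahead=+ remaining=[+ id + num + ( id ) $]
Step 6: reduce F->num. Stack=[T / F] ptr=3 lookahead=+ remaining=[+ id + num + ( id ) $]
Step 7: reduce T->T / F. Stack=[T] ptr=3 lookahead=+ remaining=[+ id + num + ( id ) $]
Step 8: reduce E->T. Stack=[E] ptr=3 lookahead=+ remaining=[+ id + num + ( id ) $]
Step 9: shift +. Stack=[E +] ptr=4 lookahead=id remaining=[id + num + ( id ) $]
Step 10: shift id. Stack=[E + id] ptr=5 lookahead=+ remaining=[+ num + ( id ) $]
Step 11: reduce F->id. Stack=[E + F] ptr=5 lookahead=+ remaining=[+ num + ( id ) $]
Step 12: reduce T->F. Stack=[E + T] ptr=5 lookahead=+ remaining=[+ num + ( id ) $]
Step 13: reduce E->E + T. Stack=[E] ptr=5 lookahead=+ remaining=[+ num + ( id ) $]
Step 14: shift +. Stack=[E +] ptr=6 lookahead=num remaining=[num + ( id ) $]
Step 15: shift num. Stack=[E + num] ptr=7 lookahead=+ remaining=[+ ( id ) $]
Step 16: reduce F->num. Stack=[E + F] ptr=7 lookahead=+ remaining=[+ ( id ) $]
Step 17: reduce T->F. Stack=[E + T] ptr=7 lookahead=+ remaining=[+ ( id ) $]
Step 18: reduce E->E + T. Stack=[E] ptr=7 lookahead=+ remaining=[+ ( id ) $]
Step 19: shift +. Stack=[E +] ptr=8 lookahead=( remaining=[( id ) $]
Step 20: shift (. Stack=[E + (] ptr=9 lookahead=id remaining=[id ) $]
Step 21: shift id. Stack=[E + ( id] ptr=10 lookahead=) remaining=[) $]
Step 22: reduce F->id. Stack=[E + ( F] ptr=10 lookahead=) remaining=[) $]
Step 23: reduce T->F. Stack=[E + ( T] ptr=10 lookahead=) remaining=[) $]
Step 24: reduce E->T. Stack=[E + ( E] ptr=10 lookahead=) remaining=[) $]
Step 25: shift ). Stack=[E + ( E )] ptr=11 lookahead=$ remaining=[$]
Step 26: reduce F->( E ). Stack=[E + F] ptr=11 lookahead=$ remaining=[$]
Step 27: reduce T->F. Stack=[E + T] ptr=11 lookahead=$ remaining=[$]
Step 28: reduce E->E + T. Stack=[E] ptr=11 lookahead=$ remaining=[$]
Step 29: accept. Stack=[E] ptr=11 lookahead=$ remaining=[$]

Answer: 29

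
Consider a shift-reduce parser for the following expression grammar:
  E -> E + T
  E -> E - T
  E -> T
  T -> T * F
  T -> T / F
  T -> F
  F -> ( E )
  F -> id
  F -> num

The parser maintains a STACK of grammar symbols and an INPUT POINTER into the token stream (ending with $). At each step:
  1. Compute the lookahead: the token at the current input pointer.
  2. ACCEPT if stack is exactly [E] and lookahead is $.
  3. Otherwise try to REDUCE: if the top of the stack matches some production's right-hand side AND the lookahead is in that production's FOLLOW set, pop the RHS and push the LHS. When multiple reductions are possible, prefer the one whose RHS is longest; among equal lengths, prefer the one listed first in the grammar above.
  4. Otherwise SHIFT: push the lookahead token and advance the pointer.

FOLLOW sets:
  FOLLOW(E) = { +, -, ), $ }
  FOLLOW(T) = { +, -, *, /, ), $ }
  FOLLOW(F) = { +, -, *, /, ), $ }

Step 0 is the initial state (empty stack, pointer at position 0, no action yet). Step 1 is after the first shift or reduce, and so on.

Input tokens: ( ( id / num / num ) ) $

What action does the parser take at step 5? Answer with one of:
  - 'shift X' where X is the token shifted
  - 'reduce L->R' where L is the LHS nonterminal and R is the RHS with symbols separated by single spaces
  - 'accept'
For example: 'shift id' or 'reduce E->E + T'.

Step 1: shift (. Stack=[(] ptr=1 lookahead=( remaining=[( id / num / num ) ) $]
Step 2: shift (. Stack=[( (] ptr=2 lookahead=id remaining=[id / num / num ) ) $]
Step 3: shift id. Stack=[( ( id] ptr=3 lookahead=/ remaining=[/ num / num ) ) $]
Step 4: reduce F->id. Stack=[( ( F] ptr=3 lookahead=/ remaining=[/ num / num ) ) $]
Step 5: reduce T->F. Stack=[( ( T] ptr=3 lookahead=/ remaining=[/ num / num ) ) $]

Answer: reduce T->F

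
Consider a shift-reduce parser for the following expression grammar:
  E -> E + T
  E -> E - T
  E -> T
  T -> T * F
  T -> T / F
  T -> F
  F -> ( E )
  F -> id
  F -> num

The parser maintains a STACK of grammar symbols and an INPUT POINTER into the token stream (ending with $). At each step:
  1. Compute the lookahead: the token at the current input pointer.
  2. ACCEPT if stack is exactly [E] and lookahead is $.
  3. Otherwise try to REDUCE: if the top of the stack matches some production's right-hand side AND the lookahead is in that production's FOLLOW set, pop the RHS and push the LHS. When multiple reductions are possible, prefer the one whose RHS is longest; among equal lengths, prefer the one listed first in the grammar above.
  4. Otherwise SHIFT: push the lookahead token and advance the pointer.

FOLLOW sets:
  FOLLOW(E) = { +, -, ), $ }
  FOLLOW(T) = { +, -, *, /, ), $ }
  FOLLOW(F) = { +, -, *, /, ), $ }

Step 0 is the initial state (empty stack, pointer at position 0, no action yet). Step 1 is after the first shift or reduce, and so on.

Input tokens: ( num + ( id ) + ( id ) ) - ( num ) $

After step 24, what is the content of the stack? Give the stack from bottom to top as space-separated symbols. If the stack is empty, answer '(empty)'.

Answer: ( E + T

Derivation:
Step 1: shift (. Stack=[(] ptr=1 lookahead=num remaining=[num + ( id ) + ( id ) ) - ( num ) $]
Step 2: shift num. Stack=[( num] ptr=2 lookahead=+ remaining=[+ ( id ) + ( id ) ) - ( num ) $]
Step 3: reduce F->num. Stack=[( F] ptr=2 lookahead=+ remaining=[+ ( id ) + ( id ) ) - ( num ) $]
Step 4: reduce T->F. Stack=[( T] ptr=2 lookahead=+ remaining=[+ ( id ) + ( id ) ) - ( num ) $]
Step 5: reduce E->T. Stack=[( E] ptr=2 lookahead=+ remaining=[+ ( id ) + ( id ) ) - ( num ) $]
Step 6: shift +. Stack=[( E +] ptr=3 lookahead=( remaining=[( id ) + ( id ) ) - ( num ) $]
Step 7: shift (. Stack=[( E + (] ptr=4 lookahead=id remaining=[id ) + ( id ) ) - ( num ) $]
Step 8: shift id. Stack=[( E + ( id] ptr=5 lookahead=) remaining=[) + ( id ) ) - ( num ) $]
Step 9: reduce F->id. Stack=[( E + ( F] ptr=5 lookahead=) remaining=[) + ( id ) ) - ( num ) $]
Step 10: reduce T->F. Stack=[( E + ( T] ptr=5 lookahead=) remaining=[) + ( id ) ) - ( num ) $]
Step 11: reduce E->T. Stack=[( E + ( E] ptr=5 lookahead=) remaining=[) + ( id ) ) - ( num ) $]
Step 12: shift ). Stack=[( E + ( E )] ptr=6 lookahead=+ remaining=[+ ( id ) ) - ( num ) $]
Step 13: reduce F->( E ). Stack=[( E + F] ptr=6 lookahead=+ remaining=[+ ( id ) ) - ( num ) $]
Step 14: reduce T->F. Stack=[( E + T] ptr=6 lookahead=+ remaining=[+ ( id ) ) - ( num ) $]
Step 15: reduce E->E + T. Stack=[( E] ptr=6 lookahead=+ remaining=[+ ( id ) ) - ( num ) $]
Step 16: shift +. Stack=[( E +] ptr=7 lookahead=( remaining=[( id ) ) - ( num ) $]
Step 17: shift (. Stack=[( E + (] ptr=8 lookahead=id remaining=[id ) ) - ( num ) $]
Step 18: shift id. Stack=[( E + ( id] ptr=9 lookahead=) remaining=[) ) - ( num ) $]
Step 19: reduce F->id. Stack=[( E + ( F] ptr=9 lookahead=) remaining=[) ) - ( num ) $]
Step 20: reduce T->F. Stack=[( E + ( T] ptr=9 lookahead=) remaining=[) ) - ( num ) $]
Step 21: reduce E->T. Stack=[( E + ( E] ptr=9 lookahead=) remaining=[) ) - ( num ) $]
Step 22: shift ). Stack=[( E + ( E )] ptr=10 lookahead=) remaining=[) - ( num ) $]
Step 23: reduce F->( E ). Stack=[( E + F] ptr=10 lookahead=) remaining=[) - ( num ) $]
Step 24: reduce T->F. Stack=[( E + T] ptr=10 lookahead=) remaining=[) - ( num ) $]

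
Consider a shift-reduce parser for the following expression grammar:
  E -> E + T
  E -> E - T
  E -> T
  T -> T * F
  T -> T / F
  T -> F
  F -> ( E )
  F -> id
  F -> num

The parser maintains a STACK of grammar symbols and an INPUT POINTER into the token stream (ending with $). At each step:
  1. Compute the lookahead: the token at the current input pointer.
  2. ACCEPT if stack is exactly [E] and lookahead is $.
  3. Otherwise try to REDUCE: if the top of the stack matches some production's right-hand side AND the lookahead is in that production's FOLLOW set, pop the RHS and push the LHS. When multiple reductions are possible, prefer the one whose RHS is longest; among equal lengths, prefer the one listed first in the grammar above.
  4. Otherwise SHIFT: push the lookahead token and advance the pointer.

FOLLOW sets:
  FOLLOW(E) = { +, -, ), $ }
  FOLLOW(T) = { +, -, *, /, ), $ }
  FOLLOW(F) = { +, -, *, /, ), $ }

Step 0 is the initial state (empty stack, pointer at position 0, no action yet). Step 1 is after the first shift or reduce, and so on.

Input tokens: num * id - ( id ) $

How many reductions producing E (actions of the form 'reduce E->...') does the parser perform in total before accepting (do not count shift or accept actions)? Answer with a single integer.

Step 1: shift num. Stack=[num] ptr=1 lookahead=* remaining=[* id - ( id ) $]
Step 2: reduce F->num. Stack=[F] ptr=1 lookahead=* remaining=[* id - ( id ) $]
Step 3: reduce T->F. Stack=[T] ptr=1 lookahead=* remaining=[* id - ( id ) $]
Step 4: shift *. Stack=[T *] ptr=2 lookahead=id remaining=[id - ( id ) $]
Step 5: shift id. Stack=[T * id] ptr=3 lookahead=- remaining=[- ( id ) $]
Step 6: reduce F->id. Stack=[T * F] ptr=3 lookahead=- remaining=[- ( id ) $]
Step 7: reduce T->T * F. Stack=[T] ptr=3 lookahead=- remaining=[- ( id ) $]
Step 8: reduce E->T. Stack=[E] ptr=3 lookahead=- remaining=[- ( id ) $]
Step 9: shift -. Stack=[E -] ptr=4 lookahead=( remaining=[( id ) $]
Step 10: shift (. Stack=[E - (] ptr=5 lookahead=id remaining=[id ) $]
Step 11: shift id. Stack=[E - ( id] ptr=6 lookahead=) remaining=[) $]
Step 12: reduce F->id. Stack=[E - ( F] ptr=6 lookahead=) remaining=[) $]
Step 13: reduce T->F. Stack=[E - ( T] ptr=6 lookahead=) remaining=[) $]
Step 14: reduce E->T. Stack=[E - ( E] ptr=6 lookahead=) remaining=[) $]
Step 15: shift ). Stack=[E - ( E )] ptr=7 lookahead=$ remaining=[$]
Step 16: reduce F->( E ). Stack=[E - F] ptr=7 lookahead=$ remaining=[$]
Step 17: reduce T->F. Stack=[E - T] ptr=7 lookahead=$ remaining=[$]
Step 18: reduce E->E - T. Stack=[E] ptr=7 lookahead=$ remaining=[$]
Step 19: accept. Stack=[E] ptr=7 lookahead=$ remaining=[$]

Answer: 3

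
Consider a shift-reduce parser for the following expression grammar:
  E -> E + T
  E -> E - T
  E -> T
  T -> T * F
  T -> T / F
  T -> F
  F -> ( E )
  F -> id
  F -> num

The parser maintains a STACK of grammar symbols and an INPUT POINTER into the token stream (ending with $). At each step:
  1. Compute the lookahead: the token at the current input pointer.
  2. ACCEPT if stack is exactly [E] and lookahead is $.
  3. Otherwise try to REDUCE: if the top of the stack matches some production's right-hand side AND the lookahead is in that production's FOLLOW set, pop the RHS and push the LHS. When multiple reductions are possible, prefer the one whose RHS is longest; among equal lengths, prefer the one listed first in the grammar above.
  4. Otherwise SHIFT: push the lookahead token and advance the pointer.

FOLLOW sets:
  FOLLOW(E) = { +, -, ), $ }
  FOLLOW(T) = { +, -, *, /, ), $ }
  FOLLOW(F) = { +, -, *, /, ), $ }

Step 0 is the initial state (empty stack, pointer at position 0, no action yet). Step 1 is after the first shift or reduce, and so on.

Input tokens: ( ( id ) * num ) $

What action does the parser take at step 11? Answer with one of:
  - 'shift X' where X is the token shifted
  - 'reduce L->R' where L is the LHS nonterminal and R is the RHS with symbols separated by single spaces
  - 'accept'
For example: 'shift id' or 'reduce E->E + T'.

Step 1: shift (. Stack=[(] ptr=1 lookahead=( remaining=[( id ) * num ) $]
Step 2: shift (. Stack=[( (] ptr=2 lookahead=id remaining=[id ) * num ) $]
Step 3: shift id. Stack=[( ( id] ptr=3 lookahead=) remaining=[) * num ) $]
Step 4: reduce F->id. Stack=[( ( F] ptr=3 lookahead=) remaining=[) * num ) $]
Step 5: reduce T->F. Stack=[( ( T] ptr=3 lookahead=) remaining=[) * num ) $]
Step 6: reduce E->T. Stack=[( ( E] ptr=3 lookahead=) remaining=[) * num ) $]
Step 7: shift ). Stack=[( ( E )] ptr=4 lookahead=* remaining=[* num ) $]
Step 8: reduce F->( E ). Stack=[( F] ptr=4 lookahead=* remaining=[* num ) $]
Step 9: reduce T->F. Stack=[( T] ptr=4 lookahead=* remaining=[* num ) $]
Step 10: shift *. Stack=[( T *] ptr=5 lookahead=num remaining=[num ) $]
Step 11: shift num. Stack=[( T * num] ptr=6 lookahead=) remaining=[) $]

Answer: shift num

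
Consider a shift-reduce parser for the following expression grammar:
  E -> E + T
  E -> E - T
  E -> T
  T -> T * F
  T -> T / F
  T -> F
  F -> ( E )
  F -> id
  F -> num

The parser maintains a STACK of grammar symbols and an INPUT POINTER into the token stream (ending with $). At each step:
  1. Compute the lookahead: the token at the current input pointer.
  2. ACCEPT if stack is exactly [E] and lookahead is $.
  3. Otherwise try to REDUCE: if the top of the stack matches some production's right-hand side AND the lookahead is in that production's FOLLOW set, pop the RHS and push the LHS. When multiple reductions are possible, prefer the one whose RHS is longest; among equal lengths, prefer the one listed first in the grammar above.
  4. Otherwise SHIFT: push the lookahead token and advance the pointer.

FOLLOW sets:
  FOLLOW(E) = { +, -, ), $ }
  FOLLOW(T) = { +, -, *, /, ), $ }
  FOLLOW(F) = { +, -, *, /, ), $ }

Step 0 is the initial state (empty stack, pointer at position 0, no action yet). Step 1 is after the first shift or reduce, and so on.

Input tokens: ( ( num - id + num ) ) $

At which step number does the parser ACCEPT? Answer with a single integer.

Step 1: shift (. Stack=[(] ptr=1 lookahead=( remaining=[( num - id + num ) ) $]
Step 2: shift (. Stack=[( (] ptr=2 lookahead=num remaining=[num - id + num ) ) $]
Step 3: shift num. Stack=[( ( num] ptr=3 lookahead=- remaining=[- id + num ) ) $]
Step 4: reduce F->num. Stack=[( ( F] ptr=3 lookahead=- remaining=[- id + num ) ) $]
Step 5: reduce T->F. Stack=[( ( T] ptr=3 lookahead=- remaining=[- id + num ) ) $]
Step 6: reduce E->T. Stack=[( ( E] ptr=3 lookahead=- remaining=[- id + num ) ) $]
Step 7: shift -. Stack=[( ( E -] ptr=4 lookahead=id remaining=[id + num ) ) $]
Step 8: shift id. Stack=[( ( E - id] ptr=5 lookahead=+ remaining=[+ num ) ) $]
Step 9: reduce F->id. Stack=[( ( E - F] ptr=5 lookahead=+ remaining=[+ num ) ) $]
Step 10: reduce T->F. Stack=[( ( E - T] ptr=5 lookahead=+ remaining=[+ num ) ) $]
Step 11: reduce E->E - T. Stack=[( ( E] ptr=5 lookahead=+ remaining=[+ num ) ) $]
Step 12: shift +. Stack=[( ( E +] ptr=6 lookahead=num remaining=[num ) ) $]
Step 13: shift num. Stack=[( ( E + num] ptr=7 lookahead=) remaining=[) ) $]
Step 14: reduce F->num. Stack=[( ( E + F] ptr=7 lookahead=) remaining=[) ) $]
Step 15: reduce T->F. Stack=[( ( E + T] ptr=7 lookahead=) remaining=[) ) $]
Step 16: reduce E->E + T. Stack=[( ( E] ptr=7 lookahead=) remaining=[) ) $]
Step 17: shift ). Stack=[( ( E )] ptr=8 lookahead=) remaining=[) $]
Step 18: reduce F->( E ). Stack=[( F] ptr=8 lookahead=) remaining=[) $]
Step 19: reduce T->F. Stack=[( T] ptr=8 lookahead=) remaining=[) $]
Step 20: reduce E->T. Stack=[( E] ptr=8 lookahead=) remaining=[) $]
Step 21: shift ). Stack=[( E )] ptr=9 lookahead=$ remaining=[$]
Step 22: reduce F->( E ). Stack=[F] ptr=9 lookahead=$ remaining=[$]
Step 23: reduce T->F. Stack=[T] ptr=9 lookahead=$ remaining=[$]
Step 24: reduce E->T. Stack=[E] ptr=9 lookahead=$ remaining=[$]
Step 25: accept. Stack=[E] ptr=9 lookahead=$ remaining=[$]

Answer: 25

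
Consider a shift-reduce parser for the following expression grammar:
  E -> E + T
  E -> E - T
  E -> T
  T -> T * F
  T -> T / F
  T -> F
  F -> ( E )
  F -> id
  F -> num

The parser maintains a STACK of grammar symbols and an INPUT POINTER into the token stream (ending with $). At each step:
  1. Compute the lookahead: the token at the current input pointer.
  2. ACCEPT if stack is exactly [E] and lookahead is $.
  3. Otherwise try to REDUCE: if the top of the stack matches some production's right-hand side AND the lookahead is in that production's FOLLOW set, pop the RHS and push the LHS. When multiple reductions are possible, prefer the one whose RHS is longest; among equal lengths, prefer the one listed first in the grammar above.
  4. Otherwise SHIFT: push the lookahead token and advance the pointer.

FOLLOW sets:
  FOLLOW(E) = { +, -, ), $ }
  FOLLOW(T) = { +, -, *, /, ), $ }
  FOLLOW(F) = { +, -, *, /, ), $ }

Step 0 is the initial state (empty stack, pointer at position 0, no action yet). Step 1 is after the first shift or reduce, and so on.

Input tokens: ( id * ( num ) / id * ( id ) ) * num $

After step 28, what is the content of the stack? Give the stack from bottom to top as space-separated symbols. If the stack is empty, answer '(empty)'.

Answer: ( E )

Derivation:
Step 1: shift (. Stack=[(] ptr=1 lookahead=id remaining=[id * ( num ) / id * ( id ) ) * num $]
Step 2: shift id. Stack=[( id] ptr=2 lookahead=* remaining=[* ( num ) / id * ( id ) ) * num $]
Step 3: reduce F->id. Stack=[( F] ptr=2 lookahead=* remaining=[* ( num ) / id * ( id ) ) * num $]
Step 4: reduce T->F. Stack=[( T] ptr=2 lookahead=* remaining=[* ( num ) / id * ( id ) ) * num $]
Step 5: shift *. Stack=[( T *] ptr=3 lookahead=( remaining=[( num ) / id * ( id ) ) * num $]
Step 6: shift (. Stack=[( T * (] ptr=4 lookahead=num remaining=[num ) / id * ( id ) ) * num $]
Step 7: shift num. Stack=[( T * ( num] ptr=5 lookahead=) remaining=[) / id * ( id ) ) * num $]
Step 8: reduce F->num. Stack=[( T * ( F] ptr=5 lookahead=) remaining=[) / id * ( id ) ) * num $]
Step 9: reduce T->F. Stack=[( T * ( T] ptr=5 lookahead=) remaining=[) / id * ( id ) ) * num $]
Step 10: reduce E->T. Stack=[( T * ( E] ptr=5 lookahead=) remaining=[) / id * ( id ) ) * num $]
Step 11: shift ). Stack=[( T * ( E )] ptr=6 lookahead=/ remaining=[/ id * ( id ) ) * num $]
Step 12: reduce F->( E ). Stack=[( T * F] ptr=6 lookahead=/ remaining=[/ id * ( id ) ) * num $]
Step 13: reduce T->T * F. Stack=[( T] ptr=6 lookahead=/ remaining=[/ id * ( id ) ) * num $]
Step 14: shift /. Stack=[( T /] ptr=7 lookahead=id remaining=[id * ( id ) ) * num $]
Step 15: shift id. Stack=[( T / id] ptr=8 lookahead=* remaining=[* ( id ) ) * num $]
Step 16: reduce F->id. Stack=[( T / F] ptr=8 lookahead=* remaining=[* ( id ) ) * num $]
Step 17: reduce T->T / F. Stack=[( T] ptr=8 lookahead=* remaining=[* ( id ) ) * num $]
Step 18: shift *. Stack=[( T *] ptr=9 lookahead=( remaining=[( id ) ) * num $]
Step 19: shift (. Stack=[( T * (] ptr=10 lookahead=id remaining=[id ) ) * num $]
Step 20: shift id. Stack=[( T * ( id] ptr=11 lookahead=) remaining=[) ) * num $]
Step 21: reduce F->id. Stack=[( T * ( F] ptr=11 lookahead=) remaining=[) ) * num $]
Step 22: reduce T->F. Stack=[( T * ( T] ptr=11 lookahead=) remaining=[) ) * num $]
Step 23: reduce E->T. Stack=[( T * ( E] ptr=11 lookahead=) remaining=[) ) * num $]
Step 24: shift ). Stack=[( T * ( E )] ptr=12 lookahead=) remaining=[) * num $]
Step 25: reduce F->( E ). Stack=[( T * F] ptr=12 lookahead=) remaining=[) * num $]
Step 26: reduce T->T * F. Stack=[( T] ptr=12 lookahead=) remaining=[) * num $]
Step 27: reduce E->T. Stack=[( E] ptr=12 lookahead=) remaining=[) * num $]
Step 28: shift ). Stack=[( E )] ptr=13 lookahead=* remaining=[* num $]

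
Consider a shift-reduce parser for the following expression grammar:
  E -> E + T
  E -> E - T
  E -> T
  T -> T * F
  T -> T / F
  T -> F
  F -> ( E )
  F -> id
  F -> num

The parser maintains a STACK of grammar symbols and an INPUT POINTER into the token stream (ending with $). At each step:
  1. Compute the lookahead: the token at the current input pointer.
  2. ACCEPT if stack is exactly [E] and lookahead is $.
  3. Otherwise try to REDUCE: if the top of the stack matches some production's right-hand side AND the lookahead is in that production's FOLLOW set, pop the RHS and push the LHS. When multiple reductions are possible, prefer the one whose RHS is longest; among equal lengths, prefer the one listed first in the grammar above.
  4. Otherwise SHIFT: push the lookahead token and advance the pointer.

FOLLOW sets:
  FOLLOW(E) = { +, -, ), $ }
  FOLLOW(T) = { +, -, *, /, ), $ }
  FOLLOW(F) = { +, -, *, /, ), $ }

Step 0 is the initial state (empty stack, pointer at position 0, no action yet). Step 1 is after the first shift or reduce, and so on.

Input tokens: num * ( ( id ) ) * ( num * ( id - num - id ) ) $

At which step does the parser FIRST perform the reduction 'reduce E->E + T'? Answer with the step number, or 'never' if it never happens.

Step 1: shift num. Stack=[num] ptr=1 lookahead=* remaining=[* ( ( id ) ) * ( num * ( id - num - id ) ) $]
Step 2: reduce F->num. Stack=[F] ptr=1 lookahead=* remaining=[* ( ( id ) ) * ( num * ( id - num - id ) ) $]
Step 3: reduce T->F. Stack=[T] ptr=1 lookahead=* remaining=[* ( ( id ) ) * ( num * ( id - num - id ) ) $]
Step 4: shift *. Stack=[T *] ptr=2 lookahead=( remaining=[( ( id ) ) * ( num * ( id - num - id ) ) $]
Step 5: shift (. Stack=[T * (] ptr=3 lookahead=( remaining=[( id ) ) * ( num * ( id - num - id ) ) $]
Step 6: shift (. Stack=[T * ( (] ptr=4 lookahead=id remaining=[id ) ) * ( num * ( id - num - id ) ) $]
Step 7: shift id. Stack=[T * ( ( id] ptr=5 lookahead=) remaining=[) ) * ( num * ( id - num - id ) ) $]
Step 8: reduce F->id. Stack=[T * ( ( F] ptr=5 lookahead=) remaining=[) ) * ( num * ( id - num - id ) ) $]
Step 9: reduce T->F. Stack=[T * ( ( T] ptr=5 lookahead=) remaining=[) ) * ( num * ( id - num - id ) ) $]
Step 10: reduce E->T. Stack=[T * ( ( E] ptr=5 lookahead=) remaining=[) ) * ( num * ( id - num - id ) ) $]
Step 11: shift ). Stack=[T * ( ( E )] ptr=6 lookahead=) remaining=[) * ( num * ( id - num - id ) ) $]
Step 12: reduce F->( E ). Stack=[T * ( F] ptr=6 lookahead=) remaining=[) * ( num * ( id - num - id ) ) $]
Step 13: reduce T->F. Stack=[T * ( T] ptr=6 lookahead=) remaining=[) * ( num * ( id - num - id ) ) $]
Step 14: reduce E->T. Stack=[T * ( E] ptr=6 lookahead=) remaining=[) * ( num * ( id - num - id ) ) $]
Step 15: shift ). Stack=[T * ( E )] ptr=7 lookahead=* remaining=[* ( num * ( id - num - id ) ) $]
Step 16: reduce F->( E ). Stack=[T * F] ptr=7 lookahead=* remaining=[* ( num * ( id - num - id ) ) $]
Step 17: reduce T->T * F. Stack=[T] ptr=7 lookahead=* remaining=[* ( num * ( id - num - id ) ) $]
Step 18: shift *. Stack=[T *] ptr=8 lookahead=( remaining=[( num * ( id - num - id ) ) $]
Step 19: shift (. Stack=[T * (] ptr=9 lookahead=num remaining=[num * ( id - num - id ) ) $]
Step 20: shift num. Stack=[T * ( num] ptr=10 lookahead=* remaining=[* ( id - num - id ) ) $]
Step 21: reduce F->num. Stack=[T * ( F] ptr=10 lookahead=* remaining=[* ( id - num - id ) ) $]
Step 22: reduce T->F. Stack=[T * ( T] ptr=10 lookahead=* remaining=[* ( id - num - id ) ) $]
Step 23: shift *. Stack=[T * ( T *] ptr=11 lookahead=( remaining=[( id - num - id ) ) $]
Step 24: shift (. Stack=[T * ( T * (] ptr=12 lookahead=id remaining=[id - num - id ) ) $]
Step 25: shift id. Stack=[T * ( T * ( id] ptr=13 lookahead=- remaining=[- num - id ) ) $]
Step 26: reduce F->id. Stack=[T * ( T * ( F] ptr=13 lookahead=- remaining=[- num - id ) ) $]
Step 27: reduce T->F. Stack=[T * ( T * ( T] ptr=13 lookahead=- remaining=[- num - id ) ) $]
Step 28: reduce E->T. Stack=[T * ( T * ( E] ptr=13 lookahead=- remaining=[- num - id ) ) $]
Step 29: shift -. Stack=[T * ( T * ( E -] ptr=14 lookahead=num remaining=[num - id ) ) $]
Step 30: shift num. Stack=[T * ( T * ( E - num] ptr=15 lookahead=- remaining=[- id ) ) $]
Step 31: reduce F->num. Stack=[T * ( T * ( E - F] ptr=15 lookahead=- remaining=[- id ) ) $]
Step 32: reduce T->F. Stack=[T * ( T * ( E - T] ptr=15 lookahead=- remaining=[- id ) ) $]
Step 33: reduce E->E - T. Stack=[T * ( T * ( E] ptr=15 lookahead=- remaining=[- id ) ) $]
Step 34: shift -. Stack=[T * ( T * ( E -] ptr=16 lookahead=id remaining=[id ) ) $]
Step 35: shift id. Stack=[T * ( T * ( E - id] ptr=17 lookahead=) remaining=[) ) $]
Step 36: reduce F->id. Stack=[T * ( T * ( E - F] ptr=17 lookahead=) remaining=[) ) $]
Step 37: reduce T->F. Stack=[T * ( T * ( E - T] ptr=17 lookahead=) remaining=[) ) $]
Step 38: reduce E->E - T. Stack=[T * ( T * ( E] ptr=17 lookahead=) remaining=[) ) $]
Step 39: shift ). Stack=[T * ( T * ( E )] ptr=18 lookahead=) remaining=[) $]
Step 40: reduce F->( E ). Stack=[T * ( T * F] ptr=18 lookahead=) remaining=[) $]
Step 41: reduce T->T * F. Stack=[T * ( T] ptr=18 lookahead=) remaining=[) $]
Step 42: reduce E->T. Stack=[T * ( E] ptr=18 lookahead=) remaining=[) $]
Step 43: shift ). Stack=[T * ( E )] ptr=19 lookahead=$ remaining=[$]
Step 44: reduce F->( E ). Stack=[T * F] ptr=19 lookahead=$ remaining=[$]
Step 45: reduce T->T * F. Stack=[T] ptr=19 lookahead=$ remaining=[$]
Step 46: reduce E->T. Stack=[E] ptr=19 lookahead=$ remaining=[$]
Step 47: accept. Stack=[E] ptr=19 lookahead=$ remaining=[$]

Answer: never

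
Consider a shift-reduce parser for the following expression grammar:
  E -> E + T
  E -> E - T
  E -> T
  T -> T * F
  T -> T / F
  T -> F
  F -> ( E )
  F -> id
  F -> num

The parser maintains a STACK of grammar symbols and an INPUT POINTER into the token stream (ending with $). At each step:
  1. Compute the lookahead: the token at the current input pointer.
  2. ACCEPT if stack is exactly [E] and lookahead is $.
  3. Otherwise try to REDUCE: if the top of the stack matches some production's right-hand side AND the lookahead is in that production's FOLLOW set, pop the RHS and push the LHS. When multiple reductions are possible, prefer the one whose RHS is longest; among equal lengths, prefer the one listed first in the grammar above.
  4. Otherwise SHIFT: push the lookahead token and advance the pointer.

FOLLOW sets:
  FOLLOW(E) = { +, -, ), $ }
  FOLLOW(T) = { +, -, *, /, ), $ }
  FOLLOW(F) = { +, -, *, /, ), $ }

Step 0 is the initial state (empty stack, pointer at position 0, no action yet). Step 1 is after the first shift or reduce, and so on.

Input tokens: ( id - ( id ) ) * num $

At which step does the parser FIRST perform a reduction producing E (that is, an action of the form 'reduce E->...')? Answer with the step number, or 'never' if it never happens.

Step 1: shift (. Stack=[(] ptr=1 lookahead=id remaining=[id - ( id ) ) * num $]
Step 2: shift id. Stack=[( id] ptr=2 lookahead=- remaining=[- ( id ) ) * num $]
Step 3: reduce F->id. Stack=[( F] ptr=2 lookahead=- remaining=[- ( id ) ) * num $]
Step 4: reduce T->F. Stack=[( T] ptr=2 lookahead=- remaining=[- ( id ) ) * num $]
Step 5: reduce E->T. Stack=[( E] ptr=2 lookahead=- remaining=[- ( id ) ) * num $]

Answer: 5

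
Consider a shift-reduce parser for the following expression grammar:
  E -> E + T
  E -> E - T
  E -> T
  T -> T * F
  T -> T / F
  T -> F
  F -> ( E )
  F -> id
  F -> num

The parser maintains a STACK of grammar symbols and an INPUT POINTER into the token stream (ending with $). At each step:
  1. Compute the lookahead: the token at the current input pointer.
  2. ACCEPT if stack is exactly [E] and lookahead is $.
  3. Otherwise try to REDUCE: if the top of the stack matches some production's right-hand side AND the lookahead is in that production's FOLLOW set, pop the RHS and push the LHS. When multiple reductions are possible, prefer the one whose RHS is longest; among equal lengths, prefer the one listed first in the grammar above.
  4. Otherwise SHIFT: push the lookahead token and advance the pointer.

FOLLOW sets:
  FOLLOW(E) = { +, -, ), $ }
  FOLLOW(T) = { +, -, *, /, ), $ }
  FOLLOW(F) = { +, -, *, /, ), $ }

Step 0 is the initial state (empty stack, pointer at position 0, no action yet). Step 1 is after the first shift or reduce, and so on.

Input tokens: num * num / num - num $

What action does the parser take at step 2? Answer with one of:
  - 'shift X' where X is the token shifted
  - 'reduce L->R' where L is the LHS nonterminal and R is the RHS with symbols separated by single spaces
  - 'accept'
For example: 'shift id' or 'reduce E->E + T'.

Step 1: shift num. Stack=[num] ptr=1 lookahead=* remaining=[* num / num - num $]
Step 2: reduce F->num. Stack=[F] ptr=1 lookahead=* remaining=[* num / num - num $]

Answer: reduce F->num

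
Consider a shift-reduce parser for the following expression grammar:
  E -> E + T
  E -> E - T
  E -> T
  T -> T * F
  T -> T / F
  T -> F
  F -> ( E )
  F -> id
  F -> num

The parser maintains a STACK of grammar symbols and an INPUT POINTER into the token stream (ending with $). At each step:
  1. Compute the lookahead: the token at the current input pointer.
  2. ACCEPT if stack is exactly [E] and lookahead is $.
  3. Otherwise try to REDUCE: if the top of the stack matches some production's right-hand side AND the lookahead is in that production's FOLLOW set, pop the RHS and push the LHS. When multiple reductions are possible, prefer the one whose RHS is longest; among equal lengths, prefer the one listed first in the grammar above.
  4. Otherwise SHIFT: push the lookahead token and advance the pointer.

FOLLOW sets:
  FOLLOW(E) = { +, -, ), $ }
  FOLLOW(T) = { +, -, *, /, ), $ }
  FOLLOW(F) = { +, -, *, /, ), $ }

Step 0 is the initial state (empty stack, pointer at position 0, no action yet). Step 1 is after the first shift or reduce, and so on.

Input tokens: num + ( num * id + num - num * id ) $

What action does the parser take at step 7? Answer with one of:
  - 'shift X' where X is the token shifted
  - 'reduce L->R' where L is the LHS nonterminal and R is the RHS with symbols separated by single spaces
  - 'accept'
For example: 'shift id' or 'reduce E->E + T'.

Answer: shift num

Derivation:
Step 1: shift num. Stack=[num] ptr=1 lookahead=+ remaining=[+ ( num * id + num - num * id ) $]
Step 2: reduce F->num. Stack=[F] ptr=1 lookahead=+ remaining=[+ ( num * id + num - num * id ) $]
Step 3: reduce T->F. Stack=[T] ptr=1 lookahead=+ remaining=[+ ( num * id + num - num * id ) $]
Step 4: reduce E->T. Stack=[E] ptr=1 lookahead=+ remaining=[+ ( num * id + num - num * id ) $]
Step 5: shift +. Stack=[E +] ptr=2 lookahead=( remaining=[( num * id + num - num * id ) $]
Step 6: shift (. Stack=[E + (] ptr=3 lookahead=num remaining=[num * id + num - num * id ) $]
Step 7: shift num. Stack=[E + ( num] ptr=4 lookahead=* remaining=[* id + num - num * id ) $]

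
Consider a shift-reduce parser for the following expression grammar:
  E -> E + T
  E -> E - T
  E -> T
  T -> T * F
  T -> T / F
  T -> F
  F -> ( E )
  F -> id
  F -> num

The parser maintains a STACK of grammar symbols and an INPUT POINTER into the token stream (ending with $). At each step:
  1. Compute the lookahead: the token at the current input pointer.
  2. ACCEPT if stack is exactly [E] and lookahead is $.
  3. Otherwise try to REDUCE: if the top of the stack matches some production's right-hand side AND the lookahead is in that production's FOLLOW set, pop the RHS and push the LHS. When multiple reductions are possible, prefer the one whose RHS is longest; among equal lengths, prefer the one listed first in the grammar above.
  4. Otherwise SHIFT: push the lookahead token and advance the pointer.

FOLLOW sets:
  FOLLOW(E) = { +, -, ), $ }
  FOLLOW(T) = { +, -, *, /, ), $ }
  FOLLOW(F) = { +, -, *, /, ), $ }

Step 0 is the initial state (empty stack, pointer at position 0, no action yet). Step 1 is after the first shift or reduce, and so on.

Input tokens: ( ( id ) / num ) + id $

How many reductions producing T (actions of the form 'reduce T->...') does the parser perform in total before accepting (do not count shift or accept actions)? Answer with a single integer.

Step 1: shift (. Stack=[(] ptr=1 lookahead=( remaining=[( id ) / num ) + id $]
Step 2: shift (. Stack=[( (] ptr=2 lookahead=id remaining=[id ) / num ) + id $]
Step 3: shift id. Stack=[( ( id] ptr=3 lookahead=) remaining=[) / num ) + id $]
Step 4: reduce F->id. Stack=[( ( F] ptr=3 lookahead=) remaining=[) / num ) + id $]
Step 5: reduce T->F. Stack=[( ( T] ptr=3 lookahead=) remaining=[) / num ) + id $]
Step 6: reduce E->T. Stack=[( ( E] ptr=3 lookahead=) remaining=[) / num ) + id $]
Step 7: shift ). Stack=[( ( E )] ptr=4 lookahead=/ remaining=[/ num ) + id $]
Step 8: reduce F->( E ). Stack=[( F] ptr=4 lookahead=/ remaining=[/ num ) + id $]
Step 9: reduce T->F. Stack=[( T] ptr=4 lookahead=/ remaining=[/ num ) + id $]
Step 10: shift /. Stack=[( T /] ptr=5 lookahead=num remaining=[num ) + id $]
Step 11: shift num. Stack=[( T / num] ptr=6 lookahead=) remaining=[) + id $]
Step 12: reduce F->num. Stack=[( T / F] ptr=6 lookahead=) remaining=[) + id $]
Step 13: reduce T->T / F. Stack=[( T] ptr=6 lookahead=) remaining=[) + id $]
Step 14: reduce E->T. Stack=[( E] ptr=6 lookahead=) remaining=[) + id $]
Step 15: shift ). Stack=[( E )] ptr=7 lookahead=+ remaining=[+ id $]
Step 16: reduce F->( E ). Stack=[F] ptr=7 lookahead=+ remaining=[+ id $]
Step 17: reduce T->F. Stack=[T] ptr=7 lookahead=+ remaining=[+ id $]
Step 18: reduce E->T. Stack=[E] ptr=7 lookahead=+ remaining=[+ id $]
Step 19: shift +. Stack=[E +] ptr=8 lookahead=id remaining=[id $]
Step 20: shift id. Stack=[E + id] ptr=9 lookahead=$ remaining=[$]
Step 21: reduce F->id. Stack=[E + F] ptr=9 lookahead=$ remaining=[$]
Step 22: reduce T->F. Stack=[E + T] ptr=9 lookahead=$ remaining=[$]
Step 23: reduce E->E + T. Stack=[E] ptr=9 lookahead=$ remaining=[$]
Step 24: accept. Stack=[E] ptr=9 lookahead=$ remaining=[$]

Answer: 5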